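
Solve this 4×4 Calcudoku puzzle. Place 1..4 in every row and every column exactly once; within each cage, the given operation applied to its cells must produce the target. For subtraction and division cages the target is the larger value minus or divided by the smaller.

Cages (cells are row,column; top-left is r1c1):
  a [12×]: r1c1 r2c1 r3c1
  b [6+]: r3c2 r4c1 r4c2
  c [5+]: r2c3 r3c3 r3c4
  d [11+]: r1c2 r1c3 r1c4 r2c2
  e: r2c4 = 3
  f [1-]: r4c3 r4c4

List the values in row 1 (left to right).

E is a freebie, leaving r2c4 = 3.
The only place for 4 in row 3 is r3c1.
Cage a has product 12; hence r1c1 = 3.
Column 1 now contains 4, leaving r2c1 = 1.
1 is placed in row 2; hence r2c3 = 2.
Column 1 now contains 1, leaving r4c1 = 2.
Row 2 now contains 2, leaving r2c2 = 4.
Cage c has sum 5, so r3c3 = 1.
The 3 cells of cage c must have sum 5, so r3c4 = 2.
Cage f needs two cells with difference 1, leaving r4c3 = 3.
Cage f's pair has difference 1, leaving r4c4 = 4.
Cage d needs sum 11, which forces r1c2 = 2.
Column 3 now contains 1, leaving r1c3 = 4.
4 is placed in column 4; hence r1c4 = 1.
Row 3 now contains 1, leaving r3c2 = 3.
3 is placed in row 4, so r4c2 = 1.
Filled in: 3 2 4 1 / 1 4 2 3 / 4 3 1 2 / 2 1 3 4.

3 2 4 1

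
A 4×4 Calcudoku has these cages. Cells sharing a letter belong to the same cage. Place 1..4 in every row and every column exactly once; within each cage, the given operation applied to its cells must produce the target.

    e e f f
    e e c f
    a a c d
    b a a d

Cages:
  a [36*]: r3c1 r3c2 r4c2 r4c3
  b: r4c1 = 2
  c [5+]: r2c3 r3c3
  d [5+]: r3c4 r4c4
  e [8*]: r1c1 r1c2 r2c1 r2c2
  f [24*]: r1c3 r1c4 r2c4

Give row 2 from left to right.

Cage b is given; hence r4c1 = 2.
The only place for 3 in column 1 is r3c1.
Column 2 needs a 3, and only r4c2 is open for it.
Row 3 needs a 2, and only r3c3 is open for it.
Cage c needs two cells with sum 5, which forces r2c3 = 3.
Column 3 now contains 3, which forces r1c3 = 4.
The 3 cells of cage f must have product 24, leaving r1c4 = 3.
The 3 cells of cage f must have product 24, leaving r2c4 = 2.
Column 3 now contains 4, so r4c3 = 1.
Row 4 already has 1, which forces r4c4 = 4.
Row 1 already has 4, so r1c1 = 1.
Cage e has product 8, leaving r1c2 = 2.
Cage e has product 8, which forces r2c1 = 4.
2 is placed in row 2, which forces r2c2 = 1.
Cage a needs product 36, which forces r3c2 = 4.
Column 4 now contains 4, so r3c4 = 1.
The full grid is 1 2 4 3 / 4 1 3 2 / 3 4 2 1 / 2 3 1 4.

4 1 3 2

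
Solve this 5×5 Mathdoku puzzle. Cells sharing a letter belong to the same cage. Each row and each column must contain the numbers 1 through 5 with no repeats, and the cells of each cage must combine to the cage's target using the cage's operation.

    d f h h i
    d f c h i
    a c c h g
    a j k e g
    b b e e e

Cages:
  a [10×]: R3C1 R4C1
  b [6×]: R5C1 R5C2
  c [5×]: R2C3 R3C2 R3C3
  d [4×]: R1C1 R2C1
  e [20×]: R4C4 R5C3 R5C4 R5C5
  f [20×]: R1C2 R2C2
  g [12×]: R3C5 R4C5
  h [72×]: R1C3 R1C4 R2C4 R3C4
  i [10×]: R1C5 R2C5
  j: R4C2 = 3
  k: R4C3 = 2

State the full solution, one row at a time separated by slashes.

The 4 cells of cage h must have product 72, which forces R1C3 = 3.
Cage c has product 5, so R2C3 = 1.
The 3 cells of cage c must have product 5; hence R3C2 = 1.
Cage c has product 5, so R3C3 = 5.
Cage j is a single given cell; hence R4C2 = 3.
Cage k is given; hence R4C3 = 2.
Row 4 already has 2; hence R4C4 = 1.
Row 4 already has 3; hence R4C5 = 4.
3 is placed in column 2, which forces R5C2 = 2.
Column 3 already has 2; hence R5C3 = 4.
Row 5 already has 4, leaving R5C4 = 5.
Row 5 now contains 5, which forces R5C5 = 1.
The two cells of cage d must have product 4; hence R1C1 = 1.
1 is placed in row 2, which forces R2C1 = 4.
Row 2 now contains 4, so R2C2 = 5.
5 is placed in row 2, so R2C5 = 2.
Row 3 already has 5; hence R3C1 = 2.
Column 5 now contains 4, so R3C5 = 3.
Row 4 already has 2, leaving R4C1 = 5.
Row 5 now contains 2; hence R5C1 = 3.
Column 2 already has 5, which forces R1C2 = 4.
Cage h has product 72, which forces R1C4 = 2.
2 is placed in column 5; hence R1C5 = 5.
Row 2 now contains 2, leaving R2C4 = 3.
Row 3 already has 3, so R3C4 = 4.

1 4 3 2 5 / 4 5 1 3 2 / 2 1 5 4 3 / 5 3 2 1 4 / 3 2 4 5 1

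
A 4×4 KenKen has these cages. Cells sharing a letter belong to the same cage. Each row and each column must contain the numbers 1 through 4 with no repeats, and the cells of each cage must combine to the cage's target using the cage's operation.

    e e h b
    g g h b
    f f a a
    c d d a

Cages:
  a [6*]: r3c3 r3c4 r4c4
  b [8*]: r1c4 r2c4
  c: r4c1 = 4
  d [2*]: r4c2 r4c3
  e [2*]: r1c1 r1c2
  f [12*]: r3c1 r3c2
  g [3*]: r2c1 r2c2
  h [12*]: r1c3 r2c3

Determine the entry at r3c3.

2

C is a freebie, which forces r4c1 = 4.
Column 1 now contains 4; hence r3c1 = 3.
The two cells of cage f must have product 12, so r3c2 = 4.
3 is placed in column 1; hence r2c1 = 1.
The two cells of cage g must have product 3, leaving r2c2 = 3.
3 is placed in row 2, leaving r2c3 = 4.
4 is placed in row 2; hence r2c4 = 2.
2 is placed in column 4, which forces r3c4 = 1.
The 3 cells of cage a must have product 6, which forces r4c4 = 3.
Column 1 now contains 1; hence r1c1 = 2.
Cage e's pair has product 2; hence r1c2 = 1.
Column 3 now contains 4, which forces r1c3 = 3.
2 is placed in column 4, which forces r1c4 = 4.
Row 3 now contains 1, which forces r3c3 = 2.
1 is placed in column 2, leaving r4c2 = 2.
2 is placed in column 3, which forces r4c3 = 1.
Filled in: 2 1 3 4 / 1 3 4 2 / 3 4 2 1 / 4 2 1 3.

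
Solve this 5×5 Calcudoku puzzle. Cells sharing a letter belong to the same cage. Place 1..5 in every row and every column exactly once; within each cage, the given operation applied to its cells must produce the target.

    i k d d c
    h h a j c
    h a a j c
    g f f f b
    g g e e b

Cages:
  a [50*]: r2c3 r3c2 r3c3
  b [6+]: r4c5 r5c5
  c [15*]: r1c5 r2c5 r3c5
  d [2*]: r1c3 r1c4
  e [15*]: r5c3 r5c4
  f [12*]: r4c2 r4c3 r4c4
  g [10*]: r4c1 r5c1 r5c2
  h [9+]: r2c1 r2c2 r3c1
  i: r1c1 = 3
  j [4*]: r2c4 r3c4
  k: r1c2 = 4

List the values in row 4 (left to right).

5 1 4 3 2

I is a freebie, which forces r1c1 = 3.
Cage k is given; hence r1c2 = 4.
The 3 cells of cage a must have product 50, leaving r2c3 = 5.
Cage a has product 50, leaving r3c2 = 5.
Cage a needs product 50; hence r3c3 = 2.
5 is placed in column 3, so r5c3 = 3.
3 is placed in row 5, which forces r5c4 = 5.
2 is placed in column 3, which forces r1c3 = 1.
Cage d needs two cells with product 2; hence r1c4 = 2.
The 3 cells of cage c must have product 15, so r1c5 = 5.
Cage h has sum 9, so r2c1 = 2.
The 3 cells of cage h must have sum 9, which forces r2c2 = 3.
Row 2 already has 3, so r2c5 = 1.
Cage h has sum 9, leaving r3c1 = 4.
Row 3 now contains 4, leaving r3c4 = 1.
Column 5 already has 1, leaving r3c5 = 3.
Cage g needs product 10, so r4c1 = 5.
3 is placed in column 2, which forces r4c2 = 1.
Column 3 already has 1, which forces r4c3 = 4.
Row 4 now contains 4, which forces r4c4 = 3.
Row 4 now contains 4, which forces r4c5 = 2.
Column 1 already has 2, leaving r5c1 = 1.
Column 2 already has 1, so r5c2 = 2.
Column 5 already has 2; hence r5c5 = 4.
1 is placed in row 2; hence r2c4 = 4.
Filled in: 3 4 1 2 5 / 2 3 5 4 1 / 4 5 2 1 3 / 5 1 4 3 2 / 1 2 3 5 4.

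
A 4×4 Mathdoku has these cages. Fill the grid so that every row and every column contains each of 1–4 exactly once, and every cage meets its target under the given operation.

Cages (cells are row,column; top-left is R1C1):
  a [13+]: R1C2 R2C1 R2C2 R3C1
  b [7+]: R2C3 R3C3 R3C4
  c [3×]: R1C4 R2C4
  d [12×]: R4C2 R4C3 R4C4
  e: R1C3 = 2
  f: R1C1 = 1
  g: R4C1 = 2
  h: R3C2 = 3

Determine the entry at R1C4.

3

F is a freebie, which forces R1C1 = 1.
Cage e is given; hence R1C3 = 2.
1 is placed in row 1; hence R1C4 = 3.
Column 4 now contains 3, which forces R2C4 = 1.
H is a freebie, which forces R3C2 = 3.
Cage g is given; hence R4C1 = 2.
1 is placed in column 4; hence R4C4 = 4.
3 is placed in row 1, leaving R1C2 = 4.
The 4 cells of cage a must have sum 13, leaving R2C1 = 3.
Cage a needs sum 13; hence R2C2 = 2.
The 3 cells of cage b must have sum 7, leaving R2C3 = 4.
Column 1 already has 2; hence R3C1 = 4.
The 3 cells of cage b must have sum 7, which forces R3C3 = 1.
Column 4 now contains 4, which forces R3C4 = 2.
4 is placed in row 4; hence R4C2 = 1.
Cage d has product 12, so R4C3 = 3.
Filled in: 1 4 2 3 / 3 2 4 1 / 4 3 1 2 / 2 1 3 4.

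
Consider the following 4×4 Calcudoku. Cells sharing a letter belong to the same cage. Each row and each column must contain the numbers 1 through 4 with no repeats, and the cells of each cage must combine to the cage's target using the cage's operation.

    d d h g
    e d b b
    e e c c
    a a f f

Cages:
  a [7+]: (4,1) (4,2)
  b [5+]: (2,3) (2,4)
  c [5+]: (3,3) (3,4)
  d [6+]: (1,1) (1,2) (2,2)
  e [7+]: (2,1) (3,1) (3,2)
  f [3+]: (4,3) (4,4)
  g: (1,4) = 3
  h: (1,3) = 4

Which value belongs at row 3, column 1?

Cage h is a single given cell, which forces (1,3) = 4.
G is a freebie, which forces (1,4) = 3.
Cage d has sum 6; hence (2,2) = 3.
3 is placed in row 2, so (2,3) = 1.
Column 3 already has 1, so (3,3) = 3.
Column 2 now contains 3; hence (4,2) = 4.
Column 3 already has 1, which forces (4,3) = 2.
Row 4 now contains 2, so (4,4) = 1.
The two cells of cage b must have sum 5; hence (2,4) = 4.
Cage c's pair has sum 5, leaving (3,4) = 2.
4 is placed in row 4, which forces (4,1) = 3.
Row 2 already has 4, leaving (2,1) = 2.
Cage e has sum 7, leaving (3,1) = 4.
Row 3 now contains 2, so (3,2) = 1.
2 is placed in column 1, which forces (1,1) = 1.
1 is placed in column 2; hence (1,2) = 2.
Completed grid: 1 2 4 3 / 2 3 1 4 / 4 1 3 2 / 3 4 2 1.

4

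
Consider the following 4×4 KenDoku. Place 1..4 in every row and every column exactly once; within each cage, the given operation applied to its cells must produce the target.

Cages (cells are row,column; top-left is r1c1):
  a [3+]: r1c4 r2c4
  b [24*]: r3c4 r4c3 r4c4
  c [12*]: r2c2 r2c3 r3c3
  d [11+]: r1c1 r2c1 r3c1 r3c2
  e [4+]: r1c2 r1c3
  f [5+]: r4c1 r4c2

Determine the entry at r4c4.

In row 1, 4 can only go at r1c1, so r1c1 = 4.
The only place for 2 in row 1 is r1c4.
Column 4 already has 2; hence r2c4 = 1.
The 3 cells of cage b must have product 24, so r4c3 = 2.
Cage c has product 12, which forces r3c3 = 1.
Cage f needs two cells with sum 5, leaving r4c1 = 1.
Cage f needs two cells with sum 5, which forces r4c2 = 4.
Row 4 already has 4, so r4c4 = 3.
The two cells of cage e must have sum 4; hence r1c2 = 1.
Column 3 already has 1, so r1c3 = 3.
The 4 cells of cage d must have sum 11, so r2c1 = 2.
4 is placed in column 2, so r2c2 = 3.
The 3 cells of cage c must have product 12; hence r2c3 = 4.
Row 3 already has 1, so r3c1 = 3.
Cage d has sum 11, which forces r3c2 = 2.
Column 4 now contains 3, leaving r3c4 = 4.
Filled in: 4 1 3 2 / 2 3 4 1 / 3 2 1 4 / 1 4 2 3.

3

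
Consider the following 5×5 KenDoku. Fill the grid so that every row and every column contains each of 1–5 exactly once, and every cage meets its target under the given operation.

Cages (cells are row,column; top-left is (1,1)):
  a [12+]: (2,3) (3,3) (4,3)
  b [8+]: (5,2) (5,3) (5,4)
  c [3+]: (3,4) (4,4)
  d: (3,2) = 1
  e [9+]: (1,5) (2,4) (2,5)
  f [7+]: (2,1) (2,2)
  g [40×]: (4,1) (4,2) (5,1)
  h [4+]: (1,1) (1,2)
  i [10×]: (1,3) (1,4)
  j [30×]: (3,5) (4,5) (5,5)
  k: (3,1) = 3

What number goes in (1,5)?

K is a freebie, which forces (3,1) = 3.
Cage d is a single given cell, which forces (3,2) = 1.
1 is placed in row 3, which forces (3,4) = 2.
2 is placed in row 3; hence (3,5) = 5.
Column 4 already has 2, leaving (4,4) = 1.
Column 1 now contains 3; hence (1,1) = 1.
1 is placed in column 2, so (1,2) = 3.
The two cells of cage i must have product 10, which forces (1,3) = 2.
Column 4 already has 2; hence (1,4) = 5.
Row 1 now contains 2, so (1,5) = 4.
Row 3 now contains 5, which forces (3,3) = 4.
The 3 cells of cage b must have sum 8; hence (5,3) = 1.
Cage b has sum 8; hence (5,2) = 4.
Cage b has sum 8, leaving (5,4) = 3.
3 is placed in row 5, leaving (5,5) = 2.
Column 4 already has 3, so (2,4) = 4.
Column 5 now contains 2, which forces (2,5) = 1.
The 3 cells of cage g must have product 40, leaving (4,1) = 4.
Cage g needs product 40, so (4,2) = 2.
Column 5 now contains 2, so (4,5) = 3.
2 is placed in row 5, which forces (5,1) = 5.
Column 1 already has 5; hence (2,1) = 2.
Column 2 already has 2; hence (2,2) = 5.
Cage a has sum 12, so (2,3) = 3.
3 is placed in row 4, so (4,3) = 5.
The full grid is 1 3 2 5 4 / 2 5 3 4 1 / 3 1 4 2 5 / 4 2 5 1 3 / 5 4 1 3 2.

4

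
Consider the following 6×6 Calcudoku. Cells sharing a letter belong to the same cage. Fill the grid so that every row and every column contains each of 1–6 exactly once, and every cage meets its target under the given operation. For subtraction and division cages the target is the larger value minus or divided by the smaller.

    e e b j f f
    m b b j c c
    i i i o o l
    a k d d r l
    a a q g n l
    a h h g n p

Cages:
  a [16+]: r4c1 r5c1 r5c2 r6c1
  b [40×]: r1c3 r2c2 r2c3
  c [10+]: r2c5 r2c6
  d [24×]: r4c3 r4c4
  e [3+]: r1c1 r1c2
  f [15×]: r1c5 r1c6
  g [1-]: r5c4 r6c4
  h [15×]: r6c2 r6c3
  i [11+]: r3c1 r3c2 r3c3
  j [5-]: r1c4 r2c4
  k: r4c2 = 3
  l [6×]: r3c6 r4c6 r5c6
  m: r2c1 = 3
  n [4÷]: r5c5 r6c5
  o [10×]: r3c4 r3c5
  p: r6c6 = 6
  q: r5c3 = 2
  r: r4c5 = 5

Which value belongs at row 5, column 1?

M is a freebie, which forces r2c1 = 3.
Cage k is given, leaving r4c2 = 3.
Cage r is a single given cell, which forces r4c5 = 5.
Cage q is given, leaving r5c3 = 2.
3 is placed in column 2, leaving r6c2 = 5.
Row 6 already has 5, so r6c3 = 3.
P is a freebie; hence r6c6 = 6.
Column 5 already has 5, which forces r1c5 = 3.
Cage f's pair has product 15, leaving r1c6 = 5.
The 3 cells of cage b must have product 40; hence r2c2 = 2.
Cage c's pair has sum 10, so r2c5 = 6.
Column 6 now contains 6; hence r2c6 = 4.
Cage o needs two cells with product 10; hence r3c4 = 5.
Column 5 already has 5, so r3c5 = 2.
Cage e needs two cells with sum 3, which forces r1c1 = 2.
Column 2 already has 2, so r1c2 = 1.
5 is placed in row 1, leaving r1c3 = 4.
The two cells of cage j must have difference 5, which forces r1c4 = 6.
4 is placed in row 2, so r2c3 = 5.
6 is placed in row 2, leaving r2c4 = 1.
Column 3 already has 4, leaving r4c3 = 6.
Column 4 now contains 6, so r4c4 = 4.
The 3 cells of cage l must have product 6, so r4c6 = 2.
1 is placed in column 4, so r5c4 = 3.
Row 5 now contains 3; hence r5c6 = 1.
Column 4 now contains 4; hence r6c4 = 2.
6 is placed in column 3; hence r3c3 = 1.
Column 6 now contains 1, so r3c6 = 3.
Row 4 now contains 4; hence r4c1 = 1.
Cage a needs sum 16, which forces r5c1 = 5.
The 4 cells of cage a must have sum 16, so r5c2 = 6.
Row 5 now contains 1, leaving r5c5 = 4.
Cage a needs sum 16, which forces r6c1 = 4.
Cage n needs two cells with quotient 4, leaving r6c5 = 1.
Column 1 now contains 4, leaving r3c1 = 6.
Column 2 already has 6, so r3c2 = 4.
The full grid is 2 1 4 6 3 5 / 3 2 5 1 6 4 / 6 4 1 5 2 3 / 1 3 6 4 5 2 / 5 6 2 3 4 1 / 4 5 3 2 1 6.

5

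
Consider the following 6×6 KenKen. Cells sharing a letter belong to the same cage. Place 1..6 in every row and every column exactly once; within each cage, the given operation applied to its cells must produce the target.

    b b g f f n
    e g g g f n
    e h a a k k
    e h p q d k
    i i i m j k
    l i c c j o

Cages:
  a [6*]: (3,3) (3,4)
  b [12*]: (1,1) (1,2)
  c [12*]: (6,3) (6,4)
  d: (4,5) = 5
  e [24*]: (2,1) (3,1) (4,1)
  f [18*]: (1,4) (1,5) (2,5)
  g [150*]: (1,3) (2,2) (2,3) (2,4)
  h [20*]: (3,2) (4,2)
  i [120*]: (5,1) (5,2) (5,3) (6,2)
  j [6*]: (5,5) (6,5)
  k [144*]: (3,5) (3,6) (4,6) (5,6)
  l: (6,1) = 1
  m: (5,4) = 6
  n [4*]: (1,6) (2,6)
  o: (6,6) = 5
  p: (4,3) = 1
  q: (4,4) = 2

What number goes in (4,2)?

The 4 cells of cage g must have product 150; hence (1,3) = 5.
Cage p is given, which forces (4,3) = 1.
Cage q is given, so (4,4) = 2.
Cage d is given, which forces (4,5) = 5.
Cage m is given; hence (5,4) = 6.
Cage l is a single given cell; hence (6,1) = 1.
Cage o is given, leaving (6,6) = 5.
Cage h needs two cells with product 20, leaving (3,2) = 5.
5 is placed in row 4, so (4,2) = 4.
Cage g needs product 150, so (2,4) = 5.
4 is placed in row 4, which forces (4,1) = 3.
3 is placed in row 4, leaving (4,6) = 6.
The 4 cells of cage i must have product 120, leaving (5,1) = 5.
The 4 cells of cage i must have product 120, so (5,3) = 4.
Column 3 now contains 4; hence (6,3) = 3.
Row 6 already has 3, so (6,4) = 4.
The only place for 1 in row 3 is (3,4).
Column 4 already has 1, so (1,4) = 3.
Cage a's pair has product 6, so (3,3) = 6.
Cage g needs product 150, so (2,2) = 3.
Column 3 already has 6, which forces (2,3) = 2.
Column 2 now contains 3, so (5,2) = 1.
Row 5 already has 1; hence (5,5) = 3.
Row 5 already has 3, which forces (5,6) = 2.
Row 2 now contains 2; hence (2,1) = 4.
4 is placed in row 2, so (2,6) = 1.
Cage e needs product 24; hence (3,1) = 2.
Cage k has product 144; hence (3,5) = 4.
Cage k needs product 144, so (3,6) = 3.
Cage i needs product 120, which forces (6,2) = 6.
Cage j needs two cells with product 6, which forces (6,5) = 2.
Column 1 already has 2, which forces (1,1) = 6.
Column 2 already has 6, leaving (1,2) = 2.
Cage f needs product 18, leaving (1,5) = 1.
Column 6 now contains 1, which forces (1,6) = 4.
Row 2 now contains 1, which forces (2,5) = 6.
Completed grid: 6 2 5 3 1 4 / 4 3 2 5 6 1 / 2 5 6 1 4 3 / 3 4 1 2 5 6 / 5 1 4 6 3 2 / 1 6 3 4 2 5.

4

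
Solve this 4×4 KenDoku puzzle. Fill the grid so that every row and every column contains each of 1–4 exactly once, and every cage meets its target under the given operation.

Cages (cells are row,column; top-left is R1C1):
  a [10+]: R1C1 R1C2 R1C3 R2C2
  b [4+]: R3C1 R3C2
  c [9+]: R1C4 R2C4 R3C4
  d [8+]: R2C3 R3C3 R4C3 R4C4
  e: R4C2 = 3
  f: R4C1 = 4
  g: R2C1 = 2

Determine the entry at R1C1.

1

G is a freebie, so R2C1 = 2.
F is a freebie, which forces R4C1 = 4.
Cage e is a single given cell, so R4C2 = 3.
The two cells of cage b must have sum 4, so R3C1 = 3.
3 is placed in column 2, which forces R3C2 = 1.
Column 1 already has 3, which forces R1C1 = 1.
Cage a has sum 10, which forces R1C2 = 2.
Cage a needs sum 10, which forces R1C3 = 3.
3 is placed in row 1; hence R1C4 = 4.
Column 2 now contains 1, which forces R2C2 = 4.
3 is placed in column 3, leaving R2C3 = 1.
Column 4 already has 4, leaving R2C4 = 3.
Column 4 already has 4, leaving R3C4 = 2.
Column 3 now contains 1, leaving R4C3 = 2.
Column 4 now contains 2, which forces R4C4 = 1.
Row 3 already has 2, leaving R3C3 = 4.
The full grid is 1 2 3 4 / 2 4 1 3 / 3 1 4 2 / 4 3 2 1.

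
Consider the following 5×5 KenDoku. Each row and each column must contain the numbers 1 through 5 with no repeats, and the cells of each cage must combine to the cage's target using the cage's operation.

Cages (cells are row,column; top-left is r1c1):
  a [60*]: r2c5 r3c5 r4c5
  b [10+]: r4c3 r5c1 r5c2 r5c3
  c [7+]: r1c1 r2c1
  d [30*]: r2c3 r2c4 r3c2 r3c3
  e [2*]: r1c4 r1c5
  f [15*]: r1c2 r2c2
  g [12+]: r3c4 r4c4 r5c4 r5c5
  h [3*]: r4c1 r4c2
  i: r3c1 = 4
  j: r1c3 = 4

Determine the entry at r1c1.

5

J is a freebie, so r1c3 = 4.
Cage i is a single given cell; hence r3c1 = 4.
In row 1, 3 can only go at r1c2, so r1c2 = 3.
Column 2 now contains 3, leaving r2c2 = 5.
The two cells of cage h must have product 3; hence r4c1 = 3.
Column 2 now contains 3; hence r4c2 = 1.
Row 4 already has 1, so r4c3 = 2.
The two cells of cage c must have sum 7; hence r1c1 = 5.
5 is placed in row 2; hence r2c1 = 2.
Column 2 already has 1, which forces r3c2 = 2.
Cage d needs product 30; hence r3c3 = 5.
Row 3 already has 5, so r3c5 = 3.
Column 1 now contains 5, leaving r5c1 = 1.
Column 2 already has 2, leaving r5c2 = 4.
Row 5 already has 1, so r5c3 = 3.
Column 3 now contains 3; hence r2c3 = 1.
Cage d needs product 30; hence r2c4 = 3.
Column 5 now contains 3, which forces r2c5 = 4.
3 is placed in row 3, which forces r3c4 = 1.
Cage g needs sum 12; hence r4c4 = 4.
Cage a has product 60, which forces r4c5 = 5.
5 is placed in column 5, leaving r5c5 = 2.
1 is placed in column 4, which forces r1c4 = 2.
Column 5 now contains 2, which forces r1c5 = 1.
Row 5 now contains 2; hence r5c4 = 5.
The full grid is 5 3 4 2 1 / 2 5 1 3 4 / 4 2 5 1 3 / 3 1 2 4 5 / 1 4 3 5 2.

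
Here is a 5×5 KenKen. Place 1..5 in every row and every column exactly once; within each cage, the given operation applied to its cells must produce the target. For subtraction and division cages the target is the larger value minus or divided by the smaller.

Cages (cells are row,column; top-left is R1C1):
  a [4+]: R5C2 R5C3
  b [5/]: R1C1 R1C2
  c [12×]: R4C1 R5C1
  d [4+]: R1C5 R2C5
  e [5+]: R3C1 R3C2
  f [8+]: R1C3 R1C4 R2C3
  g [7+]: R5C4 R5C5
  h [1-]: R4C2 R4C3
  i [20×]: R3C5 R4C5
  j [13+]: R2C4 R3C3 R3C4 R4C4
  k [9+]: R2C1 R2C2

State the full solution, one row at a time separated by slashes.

In column 1, 2 can only go at R3C1, so R3C1 = 2.
Cage e needs two cells with sum 5, leaving R3C2 = 3.
Column 2 now contains 3, leaving R5C2 = 1.
1 is placed in row 5; hence R5C3 = 3.
Cage b's pair has quotient 5, which forces R1C1 = 1.
Column 2 now contains 1, so R1C2 = 5.
Row 1 now contains 1, which forces R1C5 = 3.
Column 2 already has 5; hence R2C2 = 4.
Column 5 already has 3; hence R2C5 = 1.
Cage c's pair has product 12; hence R4C1 = 3.
4 is placed in column 2, leaving R4C2 = 2.
Row 5 already has 3, which forces R5C1 = 4.
The 3 cells of cage f must have sum 8, so R1C3 = 4.
Row 1 already has 3, which forces R1C4 = 2.
4 is placed in row 2, so R2C1 = 5.
Cage f needs sum 8, which forces R2C3 = 2.
Column 4 now contains 2, leaving R2C4 = 3.
The two cells of cage h must have difference 1, leaving R4C3 = 1.
Column 4 now contains 2, so R5C4 = 5.
Row 5 now contains 5, leaving R5C5 = 2.
Column 3 now contains 1, so R3C3 = 5.
Cage j has sum 13, leaving R3C4 = 1.
Row 3 now contains 5; hence R3C5 = 4.
Column 4 now contains 5, leaving R4C4 = 4.
4 is placed in column 5; hence R4C5 = 5.

1 5 4 2 3 / 5 4 2 3 1 / 2 3 5 1 4 / 3 2 1 4 5 / 4 1 3 5 2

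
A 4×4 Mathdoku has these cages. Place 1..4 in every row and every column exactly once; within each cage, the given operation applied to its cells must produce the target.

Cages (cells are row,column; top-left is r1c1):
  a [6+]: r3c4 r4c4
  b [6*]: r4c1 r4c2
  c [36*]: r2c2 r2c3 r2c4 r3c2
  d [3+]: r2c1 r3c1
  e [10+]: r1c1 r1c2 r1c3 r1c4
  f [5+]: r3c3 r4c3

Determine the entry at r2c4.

Cage c has product 36, so r3c2 = 3.
Column 2 already has 3; hence r4c2 = 2.
Row 4 already has 2, which forces r4c4 = 4.
Column 4 already has 4, leaving r3c4 = 2.
Row 4 already has 2, so r4c1 = 3.
Row 4 already has 3, leaving r4c3 = 1.
The two cells of cage d must have sum 3, which forces r2c1 = 2.
2 is placed in row 3, so r3c1 = 1.
2 is placed in row 3, leaving r3c3 = 4.
1 is placed in column 1, which forces r1c1 = 4.
Cage e has sum 10, so r1c2 = 1.
Cage e needs sum 10, so r1c3 = 2.
The 4 cells of cage e must have sum 10, so r1c4 = 3.
Cage c needs product 36, so r2c2 = 4.
Column 3 already has 4, which forces r2c3 = 3.
Cage c has product 36, so r2c4 = 1.
Filled in: 4 1 2 3 / 2 4 3 1 / 1 3 4 2 / 3 2 1 4.

1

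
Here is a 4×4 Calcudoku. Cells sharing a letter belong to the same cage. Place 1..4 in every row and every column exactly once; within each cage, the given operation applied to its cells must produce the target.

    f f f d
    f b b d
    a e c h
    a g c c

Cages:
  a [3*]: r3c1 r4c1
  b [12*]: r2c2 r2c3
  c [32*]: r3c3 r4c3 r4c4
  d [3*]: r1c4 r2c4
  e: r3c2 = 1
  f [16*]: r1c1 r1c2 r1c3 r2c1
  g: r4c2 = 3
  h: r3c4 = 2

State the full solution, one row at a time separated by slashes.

4 2 1 3 / 2 4 3 1 / 3 1 4 2 / 1 3 2 4

The 4 cells of cage f must have product 16, leaving r2c1 = 2.
E is a freebie, which forces r3c2 = 1.
Cage c has product 32; hence r3c3 = 4.
Cage h is a single given cell, which forces r3c4 = 2.
Cage g is a single given cell; hence r4c2 = 3.
Cage c has product 32, which forces r4c3 = 2.
Cage c needs product 32, leaving r4c4 = 4.
The 4 cells of cage f must have product 16; hence r1c1 = 4.
Cage f needs product 16, which forces r1c2 = 2.
Column 3 already has 2, so r1c3 = 1.
1 is placed in row 1, leaving r1c4 = 3.
Column 2 now contains 3, leaving r2c2 = 4.
Column 3 now contains 4, which forces r2c3 = 3.
Column 4 already has 3, so r2c4 = 1.
1 is placed in row 3, which forces r3c1 = 3.
Row 4 already has 3, so r4c1 = 1.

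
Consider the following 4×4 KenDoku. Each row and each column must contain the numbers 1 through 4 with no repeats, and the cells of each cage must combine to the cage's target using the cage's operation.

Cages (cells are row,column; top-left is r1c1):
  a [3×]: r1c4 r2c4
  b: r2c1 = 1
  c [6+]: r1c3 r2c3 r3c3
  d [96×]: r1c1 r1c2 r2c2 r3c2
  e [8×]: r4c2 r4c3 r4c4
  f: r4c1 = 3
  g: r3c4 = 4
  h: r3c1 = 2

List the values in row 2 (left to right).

1 4 2 3

Cage d needs product 96; hence r1c1 = 4.
Cage b is a single given cell, which forces r2c1 = 1.
1 is placed in row 2, which forces r2c4 = 3.
Cage h is given, which forces r3c1 = 2.
Cage g is a single given cell; hence r3c4 = 4.
Cage f is a single given cell; hence r4c1 = 3.
Cage d needs product 96, so r1c2 = 2.
Column 4 now contains 3, so r1c4 = 1.
Cage d needs product 96; hence r2c2 = 4.
Row 2 now contains 3, leaving r2c3 = 2.
4 is placed in row 3, so r3c2 = 3.
3 is placed in row 3, leaving r3c3 = 1.
Column 2 now contains 4; hence r4c2 = 1.
Column 3 already has 1, which forces r4c3 = 4.
Column 4 now contains 1, which forces r4c4 = 2.
Row 1 already has 1, leaving r1c3 = 3.
Completed grid: 4 2 3 1 / 1 4 2 3 / 2 3 1 4 / 3 1 4 2.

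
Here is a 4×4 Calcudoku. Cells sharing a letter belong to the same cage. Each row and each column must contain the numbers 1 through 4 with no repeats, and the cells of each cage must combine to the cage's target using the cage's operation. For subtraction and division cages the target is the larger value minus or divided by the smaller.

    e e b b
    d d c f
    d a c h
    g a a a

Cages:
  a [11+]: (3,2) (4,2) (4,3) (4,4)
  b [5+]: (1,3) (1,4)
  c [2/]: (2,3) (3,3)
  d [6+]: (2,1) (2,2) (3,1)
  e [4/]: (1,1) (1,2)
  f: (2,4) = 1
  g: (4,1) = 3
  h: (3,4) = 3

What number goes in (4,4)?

4

F is a freebie, leaving (2,4) = 1.
Cage h is a single given cell, leaving (3,4) = 3.
Cage g is a single given cell; hence (4,1) = 3.
Cage d needs sum 6, so (2,1) = 2.
The 3 cells of cage d must have sum 6, leaving (2,2) = 3.
2 is placed in row 2, so (2,3) = 4.
The 3 cells of cage d must have sum 6; hence (3,1) = 1.
Cage a has sum 11, so (3,2) = 4.
Row 3 now contains 1, so (3,3) = 2.
2 is placed in column 3, which forces (4,3) = 1.
1 is placed in column 1; hence (1,1) = 4.
4 is placed in column 2, leaving (1,2) = 1.
Column 3 already has 1, which forces (1,3) = 3.
Cage b needs two cells with sum 5; hence (1,4) = 2.
1 is placed in row 4; hence (4,2) = 2.
The 4 cells of cage a must have sum 11; hence (4,4) = 4.
The full grid is 4 1 3 2 / 2 3 4 1 / 1 4 2 3 / 3 2 1 4.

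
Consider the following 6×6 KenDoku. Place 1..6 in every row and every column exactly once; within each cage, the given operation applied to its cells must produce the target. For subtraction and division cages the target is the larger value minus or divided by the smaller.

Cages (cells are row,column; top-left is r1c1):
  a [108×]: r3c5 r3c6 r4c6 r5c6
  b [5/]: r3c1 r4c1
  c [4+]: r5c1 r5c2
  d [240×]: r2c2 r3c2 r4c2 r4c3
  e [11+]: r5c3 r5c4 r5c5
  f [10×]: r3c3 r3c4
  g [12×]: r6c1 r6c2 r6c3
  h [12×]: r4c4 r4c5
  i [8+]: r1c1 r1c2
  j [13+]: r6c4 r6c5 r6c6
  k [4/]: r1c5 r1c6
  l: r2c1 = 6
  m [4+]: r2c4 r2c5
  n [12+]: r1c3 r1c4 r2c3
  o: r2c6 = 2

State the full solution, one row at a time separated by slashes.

2 6 3 5 1 4 / 6 5 4 1 3 2 / 1 4 5 2 6 3 / 5 2 6 3 4 1 / 3 1 2 4 5 6 / 4 3 1 6 2 5

Cage l is a single given cell, leaving r2c1 = 6.
Cage o is a single given cell, so r2c6 = 2.
Cage a needs product 108, which forces r3c5 = 6.
In row 3, 4 can only go at r3c2, so r3c2 = 4.
Row 2 needs a 4, and only r2c3 is open for it.
Cage d has product 240, which forces r2c2 = 5.
The only place for 3 in row 3 is r3c6.
In row 3, 1 can only go at r3c1, so r3c1 = 1.
Column 1 now contains 1, leaving r4c1 = 5.
Column 1 now contains 1, so r5c1 = 3.
Cage c's pair has sum 4, which forces r5c2 = 1.
1 is placed in row 5, so r5c6 = 6.
Column 1 already has 5; hence r1c1 = 2.
Cage i needs two cells with sum 8, so r1c2 = 6.
Column 2 already has 6, so r4c2 = 2.
Row 4 already has 2, which forces r4c3 = 6.
6 is placed in column 6, leaving r4c6 = 1.
2 is placed in column 1, leaving r6c1 = 4.
Column 2 already has 6; hence r6c2 = 3.
The 3 cells of cage g must have product 12; hence r6c3 = 1.
The 3 cells of cage j must have sum 13, which forces r6c4 = 6.
3 is placed in row 6, leaving r6c5 = 2.
Row 6 now contains 4, leaving r6c6 = 5.
Cage k needs two cells with quotient 4, so r1c5 = 1.
Column 6 now contains 1, so r1c6 = 4.
1 is placed in column 5, which forces r2c5 = 3.
Column 5 already has 3, so r4c5 = 4.
Column 5 now contains 4; hence r5c5 = 5.
3 is placed in row 2, leaving r2c4 = 1.
Row 4 now contains 4, so r4c4 = 3.
5 is placed in row 5, so r5c3 = 2.
Cage e has sum 11, so r5c4 = 4.
Cage n needs sum 12; hence r1c3 = 3.
Column 4 already has 3, so r1c4 = 5.
2 is placed in column 3, so r3c3 = 5.
Cage f's pair has product 10, which forces r3c4 = 2.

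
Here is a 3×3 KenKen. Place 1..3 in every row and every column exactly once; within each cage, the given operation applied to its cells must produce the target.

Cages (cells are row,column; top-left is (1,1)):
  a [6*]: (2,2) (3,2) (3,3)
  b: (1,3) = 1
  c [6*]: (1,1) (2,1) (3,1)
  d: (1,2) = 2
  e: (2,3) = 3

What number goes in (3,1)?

1

Cage d is a single given cell; hence (1,2) = 2.
Cage b is a single given cell, so (1,3) = 1.
E is a freebie; hence (2,3) = 3.
3 is placed in column 3, leaving (3,3) = 2.
Row 1 now contains 1, which forces (1,1) = 3.
Cage c has product 6; hence (2,1) = 2.
3 is placed in row 2, which forces (2,2) = 1.
Cage c has product 6, leaving (3,1) = 1.
Cage a needs product 6; hence (3,2) = 3.
Completed grid: 3 2 1 / 2 1 3 / 1 3 2.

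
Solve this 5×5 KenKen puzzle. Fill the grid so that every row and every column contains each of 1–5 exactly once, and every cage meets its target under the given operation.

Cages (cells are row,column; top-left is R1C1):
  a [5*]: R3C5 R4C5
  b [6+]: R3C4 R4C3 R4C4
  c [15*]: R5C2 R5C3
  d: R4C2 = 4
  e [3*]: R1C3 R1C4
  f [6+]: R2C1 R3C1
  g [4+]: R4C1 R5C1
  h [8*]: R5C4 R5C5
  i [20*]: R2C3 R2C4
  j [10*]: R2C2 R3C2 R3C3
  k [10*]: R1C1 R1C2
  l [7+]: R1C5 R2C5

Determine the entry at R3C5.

Cage d is a single given cell, so R4C2 = 4.
In row 1, 4 can only go at R1C5, so R1C5 = 4.
Cage l needs two cells with sum 7, so R2C5 = 3.
Cage h needs two cells with product 8, which forces R5C4 = 4.
Column 5 now contains 4, so R5C5 = 2.
Cage i needs two cells with product 20, so R2C3 = 4.
4 is placed in column 4, so R2C4 = 5.
The only place for 3 in row 3 is R3C4.
Cage e needs two cells with product 3; hence R1C3 = 3.
3 is placed in column 4, leaving R1C4 = 1.
Column 4 already has 1; hence R4C4 = 2.
3 is placed in column 3, so R5C3 = 5.
The 3 cells of cage j must have product 10, so R3C2 = 5.
Row 3 now contains 5, which forces R3C5 = 1.
Row 4 now contains 2, so R4C3 = 1.
Column 5 already has 1, so R4C5 = 5.
Row 5 now contains 5, leaving R5C2 = 3.
Cage k's pair has product 10, so R1C1 = 5.
5 is placed in column 2, which forces R1C2 = 2.
Cage f's pair has sum 6; hence R2C1 = 2.
The 3 cells of cage j must have product 10, so R2C2 = 1.
Row 3 now contains 5; hence R3C1 = 4.
1 is placed in row 3; hence R3C3 = 2.
1 is placed in row 4; hence R4C1 = 3.
3 is placed in row 5, leaving R5C1 = 1.
Completed grid: 5 2 3 1 4 / 2 1 4 5 3 / 4 5 2 3 1 / 3 4 1 2 5 / 1 3 5 4 2.

1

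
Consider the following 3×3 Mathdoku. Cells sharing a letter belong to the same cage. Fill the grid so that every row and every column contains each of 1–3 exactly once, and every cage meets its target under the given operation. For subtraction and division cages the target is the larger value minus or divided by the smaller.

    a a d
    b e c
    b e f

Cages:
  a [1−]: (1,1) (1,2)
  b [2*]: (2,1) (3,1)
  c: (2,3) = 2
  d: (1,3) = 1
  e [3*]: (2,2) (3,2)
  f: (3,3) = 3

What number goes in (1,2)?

D is a freebie, which forces (1,3) = 1.
Cage c is a single given cell, leaving (2,3) = 2.
F is a freebie, so (3,3) = 3.
Row 2 now contains 2, leaving (2,1) = 1.
Cage e needs two cells with product 3, which forces (2,2) = 3.
Cage b needs two cells with product 2, so (3,1) = 2.
Row 3 now contains 3, which forces (3,2) = 1.
Column 1 now contains 2, so (1,1) = 3.
3 is placed in column 2, leaving (1,2) = 2.
The full grid is 3 2 1 / 1 3 2 / 2 1 3.

2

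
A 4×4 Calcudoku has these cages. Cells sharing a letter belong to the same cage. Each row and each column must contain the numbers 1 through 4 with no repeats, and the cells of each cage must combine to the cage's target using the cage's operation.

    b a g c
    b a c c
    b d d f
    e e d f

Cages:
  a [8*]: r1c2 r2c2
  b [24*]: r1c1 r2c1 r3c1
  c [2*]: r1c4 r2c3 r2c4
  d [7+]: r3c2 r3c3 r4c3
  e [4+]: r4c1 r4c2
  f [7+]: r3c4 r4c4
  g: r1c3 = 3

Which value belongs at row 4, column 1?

G is a freebie, leaving r1c3 = 3.
The 3 cells of cage c must have product 2, which forces r1c4 = 1.
The 3 cells of cage c must have product 2, leaving r2c3 = 1.
The 3 cells of cage c must have product 2, which forces r2c4 = 2.
Cage a's pair has product 8, so r1c2 = 2.
Row 2 now contains 2, so r2c2 = 4.
The 3 cells of cage d must have sum 7, leaving r3c2 = 1.
1 is placed in column 2, leaving r4c2 = 3.
Row 4 already has 3; hence r4c4 = 4.
Row 1 already has 2, which forces r1c1 = 4.
Row 2 already has 4, which forces r2c1 = 3.
Cage b needs product 24, which forces r3c1 = 2.
Cage d has sum 7, which forces r3c3 = 4.
4 is placed in column 4, which forces r3c4 = 3.
Row 4 already has 3, leaving r4c1 = 1.
Row 4 now contains 4, which forces r4c3 = 2.
The full grid is 4 2 3 1 / 3 4 1 2 / 2 1 4 3 / 1 3 2 4.

1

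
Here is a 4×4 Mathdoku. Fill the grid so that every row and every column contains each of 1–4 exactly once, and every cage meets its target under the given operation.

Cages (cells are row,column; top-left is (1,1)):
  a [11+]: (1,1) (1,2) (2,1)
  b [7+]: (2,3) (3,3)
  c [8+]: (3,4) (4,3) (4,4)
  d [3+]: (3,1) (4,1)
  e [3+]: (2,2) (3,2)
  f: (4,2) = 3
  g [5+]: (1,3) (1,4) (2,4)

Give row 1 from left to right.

Cage a needs sum 11, so (1,1) = 3.
Cage a has sum 11, leaving (1,2) = 4.
3 is placed in row 1, leaving (1,4) = 1.
The 3 cells of cage a must have sum 11, so (2,1) = 4.
Row 2 now contains 4, which forces (2,3) = 3.
1 is placed in column 4; hence (2,4) = 2.
Column 3 already has 3, leaving (3,3) = 4.
Row 3 already has 4, leaving (3,4) = 3.
F is a freebie, so (4,2) = 3.
3 is placed in column 4, leaving (4,4) = 4.
Row 1 already has 1, which forces (1,3) = 2.
2 is placed in row 2, leaving (2,2) = 1.
Cage e's pair has sum 3, which forces (3,2) = 2.
Cage c needs sum 8, so (4,3) = 1.
Row 3 already has 2; hence (3,1) = 1.
1 is placed in row 4; hence (4,1) = 2.
Completed grid: 3 4 2 1 / 4 1 3 2 / 1 2 4 3 / 2 3 1 4.

3 4 2 1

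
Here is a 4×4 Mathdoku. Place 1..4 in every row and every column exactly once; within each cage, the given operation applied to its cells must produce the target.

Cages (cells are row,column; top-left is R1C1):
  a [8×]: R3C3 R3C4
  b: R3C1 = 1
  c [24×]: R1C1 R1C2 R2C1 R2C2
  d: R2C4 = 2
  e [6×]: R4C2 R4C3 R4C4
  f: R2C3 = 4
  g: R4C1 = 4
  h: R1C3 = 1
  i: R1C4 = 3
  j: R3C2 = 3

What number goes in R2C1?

3

H is a freebie, which forces R1C3 = 1.
I is a freebie; hence R1C4 = 3.
Cage f is given, which forces R2C3 = 4.
Cage d is given, so R2C4 = 2.
Cage b is given; hence R3C1 = 1.
Cage j is given; hence R3C2 = 3.
Column 3 already has 4, so R3C3 = 2.
2 is placed in column 4, so R3C4 = 4.
Cage g is given; hence R4C1 = 4.
Column 3 already has 2, which forces R4C3 = 3.
2 is placed in column 4, leaving R4C4 = 1.
Column 1 now contains 4; hence R1C1 = 2.
Cage c has product 24; hence R1C2 = 4.
Column 1 now contains 1; hence R2C1 = 3.
Column 2 already has 3, so R2C2 = 1.
Row 4 already has 1, so R4C2 = 2.
Completed grid: 2 4 1 3 / 3 1 4 2 / 1 3 2 4 / 4 2 3 1.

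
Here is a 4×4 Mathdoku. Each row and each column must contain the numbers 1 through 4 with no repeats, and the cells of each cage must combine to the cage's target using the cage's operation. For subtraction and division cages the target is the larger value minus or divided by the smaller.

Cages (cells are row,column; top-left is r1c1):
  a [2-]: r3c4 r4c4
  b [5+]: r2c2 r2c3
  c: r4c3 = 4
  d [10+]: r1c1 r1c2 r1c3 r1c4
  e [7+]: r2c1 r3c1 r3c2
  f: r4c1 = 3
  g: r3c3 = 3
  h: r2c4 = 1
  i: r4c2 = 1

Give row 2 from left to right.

H is a freebie, so r2c4 = 1.
Cage g is a single given cell; hence r3c3 = 3.
Cage f is a single given cell, which forces r4c1 = 3.
Cage i is given, which forces r4c2 = 1.
C is a freebie; hence r4c3 = 4.
Row 4 already has 4, so r4c4 = 2.
Cage b needs two cells with sum 5, which forces r2c2 = 3.
Column 3 now contains 4; hence r2c3 = 2.
Cage e needs sum 7, which forces r3c1 = 1.
Column 4 already has 2, leaving r3c4 = 4.
Column 3 now contains 2; hence r1c3 = 1.
Column 4 already has 4; hence r1c4 = 3.
Row 2 already has 2, so r2c1 = 4.
Row 3 already has 4; hence r3c2 = 2.
Column 1 now contains 4, leaving r1c1 = 2.
2 is placed in column 2, so r1c2 = 4.
Completed grid: 2 4 1 3 / 4 3 2 1 / 1 2 3 4 / 3 1 4 2.

4 3 2 1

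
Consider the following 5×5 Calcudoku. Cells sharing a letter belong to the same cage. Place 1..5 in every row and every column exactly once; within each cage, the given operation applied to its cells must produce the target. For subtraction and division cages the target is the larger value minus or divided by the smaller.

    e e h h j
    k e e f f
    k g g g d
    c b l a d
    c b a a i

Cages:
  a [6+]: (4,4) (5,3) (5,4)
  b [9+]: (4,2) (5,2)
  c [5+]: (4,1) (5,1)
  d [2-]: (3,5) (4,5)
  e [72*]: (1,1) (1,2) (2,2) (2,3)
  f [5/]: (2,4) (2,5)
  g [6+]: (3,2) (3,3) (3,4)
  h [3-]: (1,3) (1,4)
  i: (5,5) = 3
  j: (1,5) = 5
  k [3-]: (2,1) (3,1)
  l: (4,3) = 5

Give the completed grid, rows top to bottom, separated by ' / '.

J is a freebie, leaving (1,5) = 5.
5 is placed in column 5, which forces (2,5) = 1.
L is a freebie, leaving (4,3) = 5.
I is a freebie, which forces (5,5) = 3.
1 is placed in row 2, so (2,4) = 5.
Row 4 already has 5, which forces (4,2) = 4.
Row 4 already has 4, which forces (4,5) = 2.
The two cells of cage b must have sum 9, leaving (5,2) = 5.
Column 5 already has 2, so (3,5) = 4.
In row 1, 2 can only go at (1,2), so (1,2) = 2.
The 4 cells of cage e must have product 72, so (1,1) = 3.
Column 2 now contains 2; hence (2,2) = 3.
Cage e needs product 72, leaving (2,3) = 4.
Column 2 already has 3, leaving (3,2) = 1.
Column 1 already has 3, so (4,1) = 1.
Row 4 now contains 1; hence (4,4) = 3.
4 is placed in column 3, which forces (1,3) = 1.
The two cells of cage h must have difference 3; hence (1,4) = 4.
4 is placed in row 2, which forces (2,1) = 2.
Row 3 already has 1; hence (3,1) = 5.
Cage g needs sum 6, which forces (3,3) = 3.
Column 4 already has 3; hence (3,4) = 2.
Cage c needs two cells with sum 5; hence (5,1) = 4.
Column 3 now contains 1, so (5,3) = 2.
Column 4 already has 2, so (5,4) = 1.

3 2 1 4 5 / 2 3 4 5 1 / 5 1 3 2 4 / 1 4 5 3 2 / 4 5 2 1 3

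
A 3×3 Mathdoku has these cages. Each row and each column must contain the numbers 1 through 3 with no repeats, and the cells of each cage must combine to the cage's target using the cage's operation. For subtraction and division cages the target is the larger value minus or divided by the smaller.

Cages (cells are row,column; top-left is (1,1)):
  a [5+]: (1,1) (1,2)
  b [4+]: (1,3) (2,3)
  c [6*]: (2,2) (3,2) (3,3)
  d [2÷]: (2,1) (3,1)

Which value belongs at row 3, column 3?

2

In row 1, 1 can only go at (1,3), so (1,3) = 1.
Column 3 already has 1, so (2,3) = 3.
3 is placed in column 3, so (3,3) = 2.
Cage d's pair has quotient 2, so (2,1) = 2.
The 3 cells of cage c must have product 6, which forces (2,2) = 1.
Row 3 already has 2, which forces (3,1) = 1.
Cage c needs product 6, which forces (3,2) = 3.
2 is placed in column 1; hence (1,1) = 3.
Column 2 now contains 3; hence (1,2) = 2.
Completed grid: 3 2 1 / 2 1 3 / 1 3 2.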